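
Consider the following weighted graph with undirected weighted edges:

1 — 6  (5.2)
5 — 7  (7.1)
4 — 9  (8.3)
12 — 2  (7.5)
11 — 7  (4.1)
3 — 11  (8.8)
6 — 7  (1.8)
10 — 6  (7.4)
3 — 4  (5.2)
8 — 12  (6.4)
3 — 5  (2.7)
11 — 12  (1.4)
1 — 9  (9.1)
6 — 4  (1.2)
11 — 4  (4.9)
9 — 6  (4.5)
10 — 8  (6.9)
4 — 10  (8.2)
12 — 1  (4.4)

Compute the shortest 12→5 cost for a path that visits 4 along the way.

14.2

Shortest 12→4: 12 → 11 → 4 = 6.3
Best 4 to 5: 4 → 3 → 5 costing 7.9
Total via 4: 6.3 + 7.9 = 14.2.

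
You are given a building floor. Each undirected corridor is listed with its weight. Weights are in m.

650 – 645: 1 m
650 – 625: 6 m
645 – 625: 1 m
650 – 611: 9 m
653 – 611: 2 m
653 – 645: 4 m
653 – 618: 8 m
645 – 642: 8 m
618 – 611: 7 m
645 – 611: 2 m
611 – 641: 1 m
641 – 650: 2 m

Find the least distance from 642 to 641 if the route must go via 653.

Shortest 642→653: 642 → 645 → 653 = 12
Best 653 to 641: 653 → 611 → 641 costing 3
Total via 653: 12 + 3 = 15 m.

15 m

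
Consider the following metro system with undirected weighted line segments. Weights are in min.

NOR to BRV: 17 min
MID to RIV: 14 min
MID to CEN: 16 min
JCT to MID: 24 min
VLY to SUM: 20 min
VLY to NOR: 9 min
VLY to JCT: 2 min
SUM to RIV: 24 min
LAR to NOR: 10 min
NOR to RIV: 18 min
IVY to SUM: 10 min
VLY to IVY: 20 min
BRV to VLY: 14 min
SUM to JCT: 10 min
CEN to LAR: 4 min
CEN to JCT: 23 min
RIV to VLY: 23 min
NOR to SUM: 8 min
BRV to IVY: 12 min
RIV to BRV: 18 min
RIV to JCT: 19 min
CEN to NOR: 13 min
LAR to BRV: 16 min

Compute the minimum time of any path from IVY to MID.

44 min

Compare a few routes:
IVY - SUM - JCT - MID: 10+10+24 = 44
IVY - VLY - JCT - MID: 20+2+24 = 46
The minimum is 44 min via IVY - SUM - JCT - MID.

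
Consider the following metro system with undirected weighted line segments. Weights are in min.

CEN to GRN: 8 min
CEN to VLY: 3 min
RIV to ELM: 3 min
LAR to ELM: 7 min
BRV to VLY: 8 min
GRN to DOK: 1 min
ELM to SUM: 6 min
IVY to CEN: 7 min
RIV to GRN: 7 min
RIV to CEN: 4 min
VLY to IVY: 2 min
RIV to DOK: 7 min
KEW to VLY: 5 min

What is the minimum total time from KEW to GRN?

Compare a few routes:
KEW - VLY - CEN - GRN: 5+3+8 = 16
KEW - VLY - CEN - RIV - DOK - GRN: 5+3+4+7+1 = 20
KEW - VLY - CEN - RIV - GRN: 5+3+4+7 = 19
The minimum is 16 min via KEW - VLY - CEN - GRN.

16 min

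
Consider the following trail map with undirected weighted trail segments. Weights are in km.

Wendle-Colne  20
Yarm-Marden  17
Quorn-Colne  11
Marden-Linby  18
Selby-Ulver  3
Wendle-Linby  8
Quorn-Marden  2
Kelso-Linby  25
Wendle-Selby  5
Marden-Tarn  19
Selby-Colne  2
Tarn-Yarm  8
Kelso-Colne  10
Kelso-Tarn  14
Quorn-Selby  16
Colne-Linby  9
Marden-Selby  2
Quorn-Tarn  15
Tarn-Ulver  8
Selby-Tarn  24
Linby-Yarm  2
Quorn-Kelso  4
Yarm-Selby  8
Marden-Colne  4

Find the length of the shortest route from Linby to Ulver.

13 km

Running Dijkstra from Linby:
Linby: 0
Yarm: 2  (via Linby)
Wendle: 8  (via Linby)
Colne: 9  (via Linby)
Selby: 10  (via Yarm)
Tarn: 10  (via Yarm)
Marden: 12  (via Selby)
Ulver: 13  (via Selby)
Shortest route: Linby → Yarm → Selby → Ulver = 13 km.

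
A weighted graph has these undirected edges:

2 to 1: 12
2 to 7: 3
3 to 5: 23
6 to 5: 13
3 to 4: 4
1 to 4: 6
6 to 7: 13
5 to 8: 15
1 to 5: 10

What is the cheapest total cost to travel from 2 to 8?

37

Settle nodes by increasing distance from 2:
2: 0
7: 3  (via 2)
1: 12  (via 2)
6: 16  (via 7)
4: 18  (via 1)
3: 22  (via 4)
5: 22  (via 1)
8: 37  (via 5)
Shortest route: 2 → 1 → 5 → 8 = 37.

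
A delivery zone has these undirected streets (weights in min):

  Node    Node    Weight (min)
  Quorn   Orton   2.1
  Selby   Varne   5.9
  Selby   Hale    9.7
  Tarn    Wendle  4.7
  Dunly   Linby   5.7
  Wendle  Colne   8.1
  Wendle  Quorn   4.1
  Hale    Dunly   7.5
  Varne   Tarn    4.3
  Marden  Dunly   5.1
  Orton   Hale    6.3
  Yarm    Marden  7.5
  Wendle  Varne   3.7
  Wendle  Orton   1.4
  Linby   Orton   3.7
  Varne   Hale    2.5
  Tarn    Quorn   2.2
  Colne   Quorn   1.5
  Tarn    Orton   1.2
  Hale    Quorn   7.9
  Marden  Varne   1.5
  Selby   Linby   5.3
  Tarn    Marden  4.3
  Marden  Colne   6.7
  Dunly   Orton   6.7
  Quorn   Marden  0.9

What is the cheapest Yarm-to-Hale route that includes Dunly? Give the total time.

Shortest Yarm→Dunly: Yarm → Marden → Dunly = 12.6
Shortest Dunly→Hale: Dunly → Hale = 7.5
Total via Dunly: 12.6 + 7.5 = 20.1 min.

20.1 min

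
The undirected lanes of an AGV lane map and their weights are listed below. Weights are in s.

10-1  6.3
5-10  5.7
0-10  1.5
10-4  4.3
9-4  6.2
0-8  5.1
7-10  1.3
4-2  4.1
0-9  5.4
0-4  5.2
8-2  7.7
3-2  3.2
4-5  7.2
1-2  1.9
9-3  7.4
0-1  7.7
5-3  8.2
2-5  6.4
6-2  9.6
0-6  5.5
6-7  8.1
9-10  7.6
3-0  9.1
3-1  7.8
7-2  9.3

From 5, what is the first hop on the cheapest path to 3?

3

Candidate routes:
5–4–2–3: 7.2+4.1+3.2 = 14.5
5–3: 8.2 = 8.2
5–2–3: 6.4+3.2 = 9.6
5–2–1–3: 6.4+1.9+7.8 = 16.1
The minimum is 8.2 s via 5–3.
So from 5 the first move is to 3.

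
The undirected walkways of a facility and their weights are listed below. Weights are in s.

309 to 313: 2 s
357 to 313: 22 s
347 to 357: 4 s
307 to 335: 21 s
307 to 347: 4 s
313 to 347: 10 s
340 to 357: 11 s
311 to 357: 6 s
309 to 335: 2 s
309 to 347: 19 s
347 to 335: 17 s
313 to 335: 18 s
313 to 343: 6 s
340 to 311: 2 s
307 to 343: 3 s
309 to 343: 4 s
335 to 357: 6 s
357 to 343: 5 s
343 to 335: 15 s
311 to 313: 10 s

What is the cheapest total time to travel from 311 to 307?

14 s

Compare a few routes:
311 - 313 - 343 - 307: 10+6+3 = 19
311 - 313 - 309 - 343 - 307: 10+2+4+3 = 19
311 - 357 - 347 - 307: 6+4+4 = 14
The minimum is 14 s via 311 - 357 - 347 - 307.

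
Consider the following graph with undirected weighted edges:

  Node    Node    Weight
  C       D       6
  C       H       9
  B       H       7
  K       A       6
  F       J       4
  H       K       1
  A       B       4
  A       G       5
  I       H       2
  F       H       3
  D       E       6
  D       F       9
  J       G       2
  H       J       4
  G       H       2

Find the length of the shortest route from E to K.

19

Shortest distances from E:
E: 0
D: 6  (via E)
C: 12  (via D)
F: 15  (via D)
H: 18  (via F)
J: 19  (via F)
K: 19  (via H)
Shortest route: E–D–F–H–K = 19.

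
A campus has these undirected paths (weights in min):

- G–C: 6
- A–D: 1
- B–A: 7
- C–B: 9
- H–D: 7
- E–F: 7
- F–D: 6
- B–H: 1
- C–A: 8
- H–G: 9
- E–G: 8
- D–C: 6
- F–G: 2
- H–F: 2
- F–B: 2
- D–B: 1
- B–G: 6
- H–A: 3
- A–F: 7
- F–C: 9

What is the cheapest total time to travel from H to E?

Candidate routes:
H - B - F - E: 1+2+7 = 10
H - F - G - E: 2+2+8 = 12
H - F - E: 2+7 = 9
Cheapest is H - F - E at 9 min.

9 min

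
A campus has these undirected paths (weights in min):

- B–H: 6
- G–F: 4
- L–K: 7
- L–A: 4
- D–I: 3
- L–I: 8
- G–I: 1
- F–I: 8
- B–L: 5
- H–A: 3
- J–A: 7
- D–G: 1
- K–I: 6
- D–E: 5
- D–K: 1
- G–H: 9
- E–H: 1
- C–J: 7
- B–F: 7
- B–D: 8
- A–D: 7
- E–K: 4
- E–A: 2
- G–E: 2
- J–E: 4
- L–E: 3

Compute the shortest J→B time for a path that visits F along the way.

Shortest J→F: J → E → G → F = 10
Shortest F→B: F → B = 7
Total via F: 10 + 7 = 17 min.

17 min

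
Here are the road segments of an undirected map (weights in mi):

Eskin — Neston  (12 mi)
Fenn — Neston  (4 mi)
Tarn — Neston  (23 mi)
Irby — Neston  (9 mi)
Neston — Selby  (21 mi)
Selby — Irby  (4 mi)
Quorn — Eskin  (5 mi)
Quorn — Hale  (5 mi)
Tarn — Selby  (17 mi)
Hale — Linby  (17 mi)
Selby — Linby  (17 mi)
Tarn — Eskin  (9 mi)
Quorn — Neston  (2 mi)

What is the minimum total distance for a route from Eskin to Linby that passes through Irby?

Best Eskin to Irby: Eskin–Quorn–Neston–Irby costing 16
Shortest Irby→Linby: Irby–Selby–Linby = 21
Total via Irby: 16 + 21 = 37 mi.

37 mi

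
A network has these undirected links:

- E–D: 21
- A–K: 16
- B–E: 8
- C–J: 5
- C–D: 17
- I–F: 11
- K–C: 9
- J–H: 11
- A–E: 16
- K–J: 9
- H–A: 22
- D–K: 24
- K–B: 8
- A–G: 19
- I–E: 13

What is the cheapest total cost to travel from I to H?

Candidate routes:
I - E - A - H: 13+16+22 = 51
I - E - A - K - J - H: 13+16+16+9+11 = 65
I - E - B - K - C - J - H: 13+8+8+9+5+11 = 54
I - E - B - K - J - H: 13+8+8+9+11 = 49
The minimum is 49 via I - E - B - K - J - H.

49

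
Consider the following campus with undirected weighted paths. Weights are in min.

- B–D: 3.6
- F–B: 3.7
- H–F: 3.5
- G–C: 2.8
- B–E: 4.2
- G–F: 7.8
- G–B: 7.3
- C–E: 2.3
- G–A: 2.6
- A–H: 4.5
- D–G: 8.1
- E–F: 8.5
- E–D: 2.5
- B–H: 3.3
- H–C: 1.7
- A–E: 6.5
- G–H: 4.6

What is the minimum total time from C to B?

5 min

Enumerating some paths:
C–H–F–B: 1.7+3.5+3.7 = 8.9
C–H–B: 1.7+3.3 = 5
C–E–B: 2.3+4.2 = 6.5
C–E–D–B: 2.3+2.5+3.6 = 8.4
The minimum is 5 min via C–H–B.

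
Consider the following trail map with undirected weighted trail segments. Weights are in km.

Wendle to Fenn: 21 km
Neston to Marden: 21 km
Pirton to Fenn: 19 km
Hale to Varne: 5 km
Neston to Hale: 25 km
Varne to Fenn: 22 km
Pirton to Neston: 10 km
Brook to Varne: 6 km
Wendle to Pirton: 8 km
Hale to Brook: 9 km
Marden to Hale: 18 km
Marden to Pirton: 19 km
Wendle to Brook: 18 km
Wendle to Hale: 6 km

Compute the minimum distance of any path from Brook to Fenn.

Shortest distances from Brook:
Brook: 0
Varne: 6  (via Brook)
Hale: 9  (via Brook)
Wendle: 15  (via Hale)
Pirton: 23  (via Wendle)
Marden: 27  (via Hale)
Fenn: 28  (via Varne)
Shortest route: Brook–Varne–Fenn = 28 km.

28 km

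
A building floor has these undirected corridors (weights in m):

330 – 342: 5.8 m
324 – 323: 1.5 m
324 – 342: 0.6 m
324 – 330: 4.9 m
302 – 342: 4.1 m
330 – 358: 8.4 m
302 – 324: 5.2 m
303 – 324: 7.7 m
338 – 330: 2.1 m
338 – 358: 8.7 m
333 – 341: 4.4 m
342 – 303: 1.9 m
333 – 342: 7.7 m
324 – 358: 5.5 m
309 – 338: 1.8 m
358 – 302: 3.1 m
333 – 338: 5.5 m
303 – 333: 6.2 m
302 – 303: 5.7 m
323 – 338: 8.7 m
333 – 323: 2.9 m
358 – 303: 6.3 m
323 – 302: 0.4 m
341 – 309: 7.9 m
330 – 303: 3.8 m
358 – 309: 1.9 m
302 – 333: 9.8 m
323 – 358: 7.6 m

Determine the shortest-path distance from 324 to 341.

Compare a few routes:
324–342–333–341: 0.6+7.7+4.4 = 12.7
324–302–323–333–341: 5.2+0.4+2.9+4.4 = 12.9
324–323–333–341: 1.5+2.9+4.4 = 8.8
324–342–302–323–333–341: 0.6+4.1+0.4+2.9+4.4 = 12.4
The minimum is 8.8 m via 324–323–333–341.

8.8 m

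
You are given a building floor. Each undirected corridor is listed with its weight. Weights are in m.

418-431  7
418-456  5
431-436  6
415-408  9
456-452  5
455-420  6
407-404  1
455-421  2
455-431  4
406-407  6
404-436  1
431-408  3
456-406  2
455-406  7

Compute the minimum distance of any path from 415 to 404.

19 m

Shortest distances from 415:
415: 0
408: 9  (via 415)
431: 12  (via 408)
455: 16  (via 431)
436: 18  (via 431)
421: 18  (via 455)
418: 19  (via 431)
404: 19  (via 436)
Shortest route: 415 → 408 → 431 → 436 → 404 = 19 m.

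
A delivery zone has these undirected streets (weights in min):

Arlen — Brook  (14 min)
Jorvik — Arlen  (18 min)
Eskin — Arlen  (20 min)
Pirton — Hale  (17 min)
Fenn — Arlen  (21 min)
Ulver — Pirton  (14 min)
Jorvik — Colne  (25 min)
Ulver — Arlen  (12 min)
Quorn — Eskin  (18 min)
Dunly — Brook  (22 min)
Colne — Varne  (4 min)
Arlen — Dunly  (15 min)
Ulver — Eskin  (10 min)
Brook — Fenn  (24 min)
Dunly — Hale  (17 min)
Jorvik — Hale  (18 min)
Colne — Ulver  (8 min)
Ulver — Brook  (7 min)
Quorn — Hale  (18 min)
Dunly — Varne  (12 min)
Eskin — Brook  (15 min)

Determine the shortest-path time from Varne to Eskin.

22 min

Candidate routes:
Varne–Colne–Ulver–Brook–Eskin: 4+8+7+15 = 34
Varne–Colne–Ulver–Eskin: 4+8+10 = 22
Cheapest is Varne–Colne–Ulver–Eskin at 22 min.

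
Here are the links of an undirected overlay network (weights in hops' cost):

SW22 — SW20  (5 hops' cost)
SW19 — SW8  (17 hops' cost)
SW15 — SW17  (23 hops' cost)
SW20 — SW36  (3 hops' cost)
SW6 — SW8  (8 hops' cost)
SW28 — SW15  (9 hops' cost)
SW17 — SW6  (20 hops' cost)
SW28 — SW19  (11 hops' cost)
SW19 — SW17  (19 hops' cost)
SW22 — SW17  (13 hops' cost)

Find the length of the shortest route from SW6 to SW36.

Settle nodes by increasing distance from SW6:
SW6: 0
SW8: 8  (via SW6)
SW17: 20  (via SW6)
SW19: 25  (via SW8)
SW22: 33  (via SW17)
SW28: 36  (via SW19)
SW20: 38  (via SW22)
SW36: 41  (via SW20)
Shortest route: SW6–SW17–SW22–SW20–SW36 = 41 hops' cost.

41 hops' cost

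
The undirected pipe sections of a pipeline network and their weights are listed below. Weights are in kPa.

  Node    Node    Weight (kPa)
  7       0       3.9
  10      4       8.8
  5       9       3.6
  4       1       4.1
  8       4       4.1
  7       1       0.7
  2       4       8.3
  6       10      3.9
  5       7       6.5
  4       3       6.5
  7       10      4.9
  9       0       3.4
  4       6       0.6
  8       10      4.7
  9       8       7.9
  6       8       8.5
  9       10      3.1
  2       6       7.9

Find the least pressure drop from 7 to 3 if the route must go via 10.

Shortest 7→10: 7 → 10 = 4.9
Shortest 10→3: 10 → 6 → 4 → 3 = 11
Total via 10: 4.9 + 11 = 15.9 kPa.

15.9 kPa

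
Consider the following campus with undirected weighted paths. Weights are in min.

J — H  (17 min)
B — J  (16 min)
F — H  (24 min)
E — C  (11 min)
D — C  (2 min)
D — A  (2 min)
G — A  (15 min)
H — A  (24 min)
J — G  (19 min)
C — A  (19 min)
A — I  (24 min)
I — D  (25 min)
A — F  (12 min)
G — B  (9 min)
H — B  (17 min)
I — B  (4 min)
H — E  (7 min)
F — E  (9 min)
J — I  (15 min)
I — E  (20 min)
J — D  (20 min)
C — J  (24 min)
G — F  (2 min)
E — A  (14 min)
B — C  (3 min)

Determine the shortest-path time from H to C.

18 min

Enumerating some paths:
H → A → D → C: 24+2+2 = 28
H → B → C: 17+3 = 20
H → E → A → D → C: 7+14+2+2 = 25
H → E → C: 7+11 = 18
Cheapest is H → E → C at 18 min.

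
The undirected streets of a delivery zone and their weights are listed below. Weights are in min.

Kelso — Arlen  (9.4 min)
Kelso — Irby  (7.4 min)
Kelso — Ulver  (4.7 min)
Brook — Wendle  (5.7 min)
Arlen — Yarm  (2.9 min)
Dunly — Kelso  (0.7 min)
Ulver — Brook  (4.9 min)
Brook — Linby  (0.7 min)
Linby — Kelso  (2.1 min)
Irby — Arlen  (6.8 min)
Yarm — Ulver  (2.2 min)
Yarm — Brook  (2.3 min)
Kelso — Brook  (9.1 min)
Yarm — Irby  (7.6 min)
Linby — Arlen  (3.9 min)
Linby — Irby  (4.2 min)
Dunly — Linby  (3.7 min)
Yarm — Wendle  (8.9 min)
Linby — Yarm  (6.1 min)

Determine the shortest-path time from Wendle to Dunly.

Settle nodes by increasing distance from Wendle:
Wendle: 0
Brook: 5.7  (via Wendle)
Linby: 6.4  (via Brook)
Yarm: 8  (via Brook)
Kelso: 8.5  (via Linby)
Dunly: 9.2  (via Kelso)
Shortest route: Wendle → Brook → Linby → Kelso → Dunly = 9.2 min.

9.2 min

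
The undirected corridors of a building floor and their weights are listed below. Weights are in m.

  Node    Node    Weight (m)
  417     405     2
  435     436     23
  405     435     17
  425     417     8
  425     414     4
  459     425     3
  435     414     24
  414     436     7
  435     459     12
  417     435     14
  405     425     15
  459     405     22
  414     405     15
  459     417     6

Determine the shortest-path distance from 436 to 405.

21 m

Running Dijkstra from 436:
436: 0
414: 7  (via 436)
425: 11  (via 414)
459: 14  (via 425)
417: 19  (via 425)
405: 21  (via 417)
Shortest route: 436 → 414 → 425 → 417 → 405 = 21 m.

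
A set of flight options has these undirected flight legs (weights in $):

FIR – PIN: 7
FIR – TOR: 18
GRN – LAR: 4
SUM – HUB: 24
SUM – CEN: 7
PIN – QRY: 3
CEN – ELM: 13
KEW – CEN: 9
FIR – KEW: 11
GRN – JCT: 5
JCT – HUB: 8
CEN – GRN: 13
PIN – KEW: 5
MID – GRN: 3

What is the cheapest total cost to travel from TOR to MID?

Running Dijkstra from TOR:
TOR: 0
FIR: 18  (via TOR)
PIN: 25  (via FIR)
QRY: 28  (via PIN)
KEW: 29  (via FIR)
CEN: 38  (via KEW)
SUM: 45  (via CEN)
GRN: 51  (via CEN)
ELM: 51  (via CEN)
MID: 54  (via GRN)
Shortest route: TOR–FIR–KEW–CEN–GRN–MID = $54.

$54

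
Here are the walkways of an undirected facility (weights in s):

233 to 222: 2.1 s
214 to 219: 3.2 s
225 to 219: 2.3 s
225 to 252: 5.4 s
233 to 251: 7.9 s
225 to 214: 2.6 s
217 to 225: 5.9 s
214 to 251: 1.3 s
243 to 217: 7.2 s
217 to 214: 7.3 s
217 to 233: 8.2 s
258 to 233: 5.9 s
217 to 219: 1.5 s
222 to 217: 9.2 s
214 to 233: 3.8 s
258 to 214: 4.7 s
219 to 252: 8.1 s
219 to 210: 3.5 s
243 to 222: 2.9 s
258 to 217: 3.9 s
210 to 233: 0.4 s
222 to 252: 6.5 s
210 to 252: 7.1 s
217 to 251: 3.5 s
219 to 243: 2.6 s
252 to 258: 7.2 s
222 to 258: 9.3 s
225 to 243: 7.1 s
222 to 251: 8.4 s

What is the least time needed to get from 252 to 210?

Shortest distances from 252:
252: 0
225: 5.4  (via 252)
222: 6.5  (via 252)
210: 7.1  (via 252)
Shortest route: 252 → 210 = 7.1 s.

7.1 s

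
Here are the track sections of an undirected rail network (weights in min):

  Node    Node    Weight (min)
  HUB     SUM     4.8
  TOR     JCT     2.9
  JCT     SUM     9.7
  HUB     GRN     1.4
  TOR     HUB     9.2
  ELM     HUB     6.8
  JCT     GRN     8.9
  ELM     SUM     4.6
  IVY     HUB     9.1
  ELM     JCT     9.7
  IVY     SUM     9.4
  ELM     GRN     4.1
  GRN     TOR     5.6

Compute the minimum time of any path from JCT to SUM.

9.7 min

Settle nodes by increasing distance from JCT:
JCT: 0
TOR: 2.9  (via JCT)
GRN: 8.5  (via TOR)
SUM: 9.7  (via JCT)
Shortest route: JCT–SUM = 9.7 min.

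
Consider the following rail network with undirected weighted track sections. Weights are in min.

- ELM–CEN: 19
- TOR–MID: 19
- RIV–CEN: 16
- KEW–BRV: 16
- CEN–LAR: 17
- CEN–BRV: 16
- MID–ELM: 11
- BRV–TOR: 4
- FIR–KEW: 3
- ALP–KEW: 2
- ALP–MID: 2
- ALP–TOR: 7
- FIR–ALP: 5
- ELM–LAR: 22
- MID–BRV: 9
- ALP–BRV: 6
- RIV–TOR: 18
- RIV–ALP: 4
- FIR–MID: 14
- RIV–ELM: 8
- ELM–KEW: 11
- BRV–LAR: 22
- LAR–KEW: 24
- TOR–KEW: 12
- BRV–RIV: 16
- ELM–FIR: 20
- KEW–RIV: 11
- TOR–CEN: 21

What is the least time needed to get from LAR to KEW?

24 min

Running Dijkstra from LAR:
LAR: 0
CEN: 17  (via LAR)
BRV: 22  (via LAR)
ELM: 22  (via LAR)
KEW: 24  (via LAR)
Shortest route: LAR → KEW = 24 min.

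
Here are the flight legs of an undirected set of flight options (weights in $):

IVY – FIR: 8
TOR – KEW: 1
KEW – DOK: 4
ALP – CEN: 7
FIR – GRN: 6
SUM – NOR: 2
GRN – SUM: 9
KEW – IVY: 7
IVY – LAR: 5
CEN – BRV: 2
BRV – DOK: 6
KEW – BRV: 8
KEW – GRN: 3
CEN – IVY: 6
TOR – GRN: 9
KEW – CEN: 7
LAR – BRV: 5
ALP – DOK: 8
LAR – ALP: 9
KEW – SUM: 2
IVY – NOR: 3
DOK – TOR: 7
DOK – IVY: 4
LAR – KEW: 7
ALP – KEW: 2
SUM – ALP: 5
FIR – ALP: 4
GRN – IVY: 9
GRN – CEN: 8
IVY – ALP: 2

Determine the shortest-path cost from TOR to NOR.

Running Dijkstra from TOR:
TOR: 0
KEW: 1  (via TOR)
SUM: 3  (via KEW)
ALP: 3  (via KEW)
GRN: 4  (via KEW)
DOK: 5  (via KEW)
IVY: 5  (via ALP)
NOR: 5  (via SUM)
Shortest route: TOR → KEW → SUM → NOR = $5.

$5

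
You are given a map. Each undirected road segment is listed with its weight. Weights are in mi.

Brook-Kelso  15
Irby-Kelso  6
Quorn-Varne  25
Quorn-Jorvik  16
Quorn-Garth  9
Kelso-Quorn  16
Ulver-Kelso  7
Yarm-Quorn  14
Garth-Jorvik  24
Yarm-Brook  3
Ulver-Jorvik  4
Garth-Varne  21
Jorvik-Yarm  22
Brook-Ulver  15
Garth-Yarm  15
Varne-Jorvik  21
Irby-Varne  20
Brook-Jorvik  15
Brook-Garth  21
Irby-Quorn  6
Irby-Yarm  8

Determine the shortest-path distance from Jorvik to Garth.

24 mi

Shortest distances from Jorvik:
Jorvik: 0
Ulver: 4  (via Jorvik)
Kelso: 11  (via Ulver)
Brook: 15  (via Jorvik)
Quorn: 16  (via Jorvik)
Irby: 17  (via Kelso)
Yarm: 18  (via Brook)
Varne: 21  (via Jorvik)
Garth: 24  (via Jorvik)
Shortest route: Jorvik–Garth = 24 mi.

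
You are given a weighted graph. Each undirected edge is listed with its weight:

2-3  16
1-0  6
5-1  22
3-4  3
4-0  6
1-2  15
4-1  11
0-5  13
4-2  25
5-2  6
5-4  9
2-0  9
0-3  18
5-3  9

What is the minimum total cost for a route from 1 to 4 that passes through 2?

30

Shortest 1→2: 1 → 2 = 15
Shortest 2→4: 2 → 5 → 4 = 15
Total via 2: 15 + 15 = 30.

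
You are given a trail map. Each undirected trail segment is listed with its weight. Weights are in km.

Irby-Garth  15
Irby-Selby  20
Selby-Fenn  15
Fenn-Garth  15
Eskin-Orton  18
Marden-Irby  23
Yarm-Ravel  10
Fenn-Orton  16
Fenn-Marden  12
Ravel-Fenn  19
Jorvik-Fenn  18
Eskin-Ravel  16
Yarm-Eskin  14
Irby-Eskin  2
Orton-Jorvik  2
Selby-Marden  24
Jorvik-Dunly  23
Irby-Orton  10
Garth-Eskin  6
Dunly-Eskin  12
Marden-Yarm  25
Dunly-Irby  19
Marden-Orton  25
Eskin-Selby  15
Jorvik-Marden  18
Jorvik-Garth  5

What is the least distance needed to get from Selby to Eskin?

15 km

Shortest distances from Selby:
Selby: 0
Eskin: 15  (via Selby)
Shortest route: Selby–Eskin = 15 km.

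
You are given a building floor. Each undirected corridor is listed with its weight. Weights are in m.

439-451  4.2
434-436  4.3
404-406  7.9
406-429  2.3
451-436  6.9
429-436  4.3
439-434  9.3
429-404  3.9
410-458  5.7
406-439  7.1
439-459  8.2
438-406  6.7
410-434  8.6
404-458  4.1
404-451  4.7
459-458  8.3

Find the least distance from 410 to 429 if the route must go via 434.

Best 410 to 434: 410–434 costing 8.6
Best 434 to 429: 434–436–429 costing 8.6
Total via 434: 8.6 + 8.6 = 17.2 m.

17.2 m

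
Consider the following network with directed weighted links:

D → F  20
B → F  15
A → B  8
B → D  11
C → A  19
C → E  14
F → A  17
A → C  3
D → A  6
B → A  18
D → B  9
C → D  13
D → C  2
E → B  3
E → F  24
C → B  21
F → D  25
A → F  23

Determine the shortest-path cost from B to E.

Settle nodes by increasing distance from B:
B: 0
D: 11  (via B)
C: 13  (via D)
F: 15  (via B)
A: 17  (via D)
E: 27  (via C)
Shortest route: B → D → C → E = 27.

27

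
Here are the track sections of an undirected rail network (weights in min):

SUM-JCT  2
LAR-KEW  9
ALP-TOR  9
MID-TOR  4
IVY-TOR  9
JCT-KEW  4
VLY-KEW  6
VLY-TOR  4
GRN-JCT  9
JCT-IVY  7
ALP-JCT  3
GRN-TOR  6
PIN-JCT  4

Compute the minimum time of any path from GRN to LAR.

22 min

Candidate routes:
GRN–TOR–ALP–JCT–KEW–LAR: 6+9+3+4+9 = 31
GRN–TOR–IVY–JCT–KEW–LAR: 6+9+7+4+9 = 35
GRN–TOR–VLY–KEW–LAR: 6+4+6+9 = 25
GRN–JCT–KEW–LAR: 9+4+9 = 22
Cheapest is GRN–JCT–KEW–LAR at 22 min.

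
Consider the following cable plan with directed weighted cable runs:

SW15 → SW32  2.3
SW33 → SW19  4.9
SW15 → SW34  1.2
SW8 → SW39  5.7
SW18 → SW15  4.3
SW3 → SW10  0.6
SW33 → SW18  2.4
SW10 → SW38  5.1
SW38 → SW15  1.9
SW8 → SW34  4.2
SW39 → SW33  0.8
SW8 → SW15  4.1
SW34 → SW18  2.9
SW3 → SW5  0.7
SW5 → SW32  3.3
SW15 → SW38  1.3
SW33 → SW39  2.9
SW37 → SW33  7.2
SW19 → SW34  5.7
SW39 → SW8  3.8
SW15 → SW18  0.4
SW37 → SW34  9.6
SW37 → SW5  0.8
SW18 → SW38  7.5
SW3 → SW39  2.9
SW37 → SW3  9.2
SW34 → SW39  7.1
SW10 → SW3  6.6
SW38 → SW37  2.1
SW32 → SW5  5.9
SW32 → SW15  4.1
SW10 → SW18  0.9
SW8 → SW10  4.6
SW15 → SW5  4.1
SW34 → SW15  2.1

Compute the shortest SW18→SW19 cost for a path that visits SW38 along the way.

19.8

Best SW18 to SW38: SW18 → SW15 → SW38 costing 5.6
Shortest SW38→SW19: SW38 → SW37 → SW33 → SW19 = 14.2
Total via SW38: 5.6 + 14.2 = 19.8.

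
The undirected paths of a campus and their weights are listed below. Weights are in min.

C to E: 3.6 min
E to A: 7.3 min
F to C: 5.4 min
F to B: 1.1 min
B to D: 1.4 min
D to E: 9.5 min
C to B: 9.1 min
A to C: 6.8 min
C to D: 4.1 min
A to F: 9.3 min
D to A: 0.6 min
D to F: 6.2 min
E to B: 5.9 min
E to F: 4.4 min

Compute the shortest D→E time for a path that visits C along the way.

7.7 min

Best D to C: D–C costing 4.1
Best C to E: C–E costing 3.6
Total via C: 4.1 + 3.6 = 7.7 min.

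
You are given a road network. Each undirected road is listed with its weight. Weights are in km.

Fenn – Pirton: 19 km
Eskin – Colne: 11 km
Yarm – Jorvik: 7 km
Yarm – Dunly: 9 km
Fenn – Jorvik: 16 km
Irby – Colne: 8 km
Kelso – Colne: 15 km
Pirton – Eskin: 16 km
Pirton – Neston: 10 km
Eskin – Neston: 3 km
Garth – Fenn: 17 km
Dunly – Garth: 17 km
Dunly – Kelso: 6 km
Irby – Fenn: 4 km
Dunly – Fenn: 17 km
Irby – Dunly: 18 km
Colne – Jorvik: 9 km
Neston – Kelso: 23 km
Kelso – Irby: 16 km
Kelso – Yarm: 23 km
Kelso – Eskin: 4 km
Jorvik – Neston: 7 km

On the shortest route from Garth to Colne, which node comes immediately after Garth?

Enumerating some paths:
Garth–Dunly–Kelso–Eskin–Colne: 17+6+4+11 = 38
Garth–Dunly–Yarm–Jorvik–Colne: 17+9+7+9 = 42
Garth–Fenn–Irby–Colne: 17+4+8 = 29
Garth–Dunly–Kelso–Colne: 17+6+15 = 38
Cheapest is Garth–Fenn–Irby–Colne at 29 km.
So from Garth the first move is to Fenn.

Fenn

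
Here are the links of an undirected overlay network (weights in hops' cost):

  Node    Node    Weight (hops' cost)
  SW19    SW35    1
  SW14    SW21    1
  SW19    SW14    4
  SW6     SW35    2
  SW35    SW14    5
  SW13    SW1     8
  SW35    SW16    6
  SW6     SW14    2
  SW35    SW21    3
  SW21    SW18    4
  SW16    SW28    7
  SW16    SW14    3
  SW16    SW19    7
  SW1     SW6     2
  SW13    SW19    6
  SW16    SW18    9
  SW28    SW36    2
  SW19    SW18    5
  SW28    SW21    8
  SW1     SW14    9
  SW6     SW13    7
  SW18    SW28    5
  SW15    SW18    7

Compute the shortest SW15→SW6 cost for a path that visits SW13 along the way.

25 hops' cost

Best SW15 to SW13: SW15 → SW18 → SW19 → SW13 costing 18
Shortest SW13→SW6: SW13 → SW6 = 7
Total via SW13: 18 + 7 = 25 hops' cost.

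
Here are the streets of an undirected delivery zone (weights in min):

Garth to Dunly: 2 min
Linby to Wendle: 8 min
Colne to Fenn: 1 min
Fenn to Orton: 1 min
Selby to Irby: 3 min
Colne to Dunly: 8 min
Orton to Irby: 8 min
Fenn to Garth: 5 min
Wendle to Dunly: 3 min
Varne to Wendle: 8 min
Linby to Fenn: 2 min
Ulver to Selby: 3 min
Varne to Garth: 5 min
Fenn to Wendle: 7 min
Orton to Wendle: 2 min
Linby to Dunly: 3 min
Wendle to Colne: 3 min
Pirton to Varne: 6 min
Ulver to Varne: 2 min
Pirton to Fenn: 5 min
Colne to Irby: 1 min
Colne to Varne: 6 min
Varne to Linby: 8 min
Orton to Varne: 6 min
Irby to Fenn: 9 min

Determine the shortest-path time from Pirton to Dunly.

Candidate routes:
Pirton - Fenn - Linby - Dunly: 5+2+3 = 10
Pirton - Fenn - Orton - Wendle - Dunly: 5+1+2+3 = 11
Pirton - Fenn - Colne - Wendle - Dunly: 5+1+3+3 = 12
Pirton - Fenn - Garth - Dunly: 5+5+2 = 12
The minimum is 10 min via Pirton - Fenn - Linby - Dunly.

10 min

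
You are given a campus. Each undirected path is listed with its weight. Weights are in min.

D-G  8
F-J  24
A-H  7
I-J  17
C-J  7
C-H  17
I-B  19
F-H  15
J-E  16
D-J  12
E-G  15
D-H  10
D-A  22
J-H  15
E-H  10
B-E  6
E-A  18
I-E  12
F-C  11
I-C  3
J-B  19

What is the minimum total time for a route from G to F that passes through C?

Shortest G→C: G–D–J–C = 27
Shortest C→F: C–F = 11
Total via C: 27 + 11 = 38 min.

38 min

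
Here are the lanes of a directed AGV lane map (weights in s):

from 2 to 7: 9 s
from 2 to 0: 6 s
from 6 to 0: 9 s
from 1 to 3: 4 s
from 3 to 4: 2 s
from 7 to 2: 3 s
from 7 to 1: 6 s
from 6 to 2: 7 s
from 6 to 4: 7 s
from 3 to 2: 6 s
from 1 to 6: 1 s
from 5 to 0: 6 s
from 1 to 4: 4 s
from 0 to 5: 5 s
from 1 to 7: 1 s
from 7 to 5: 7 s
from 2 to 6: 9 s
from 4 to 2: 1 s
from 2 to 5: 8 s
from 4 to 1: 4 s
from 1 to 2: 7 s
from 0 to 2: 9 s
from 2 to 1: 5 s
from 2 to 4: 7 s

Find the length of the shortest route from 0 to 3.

18 s

Candidate routes:
0 → 2 → 1 → 3: 9+5+4 = 18
0 → 2 → 4 → 1 → 3: 9+7+4+4 = 24
0 → 2 → 7 → 1 → 3: 9+9+6+4 = 28
Cheapest is 0 → 2 → 1 → 3 at 18 s.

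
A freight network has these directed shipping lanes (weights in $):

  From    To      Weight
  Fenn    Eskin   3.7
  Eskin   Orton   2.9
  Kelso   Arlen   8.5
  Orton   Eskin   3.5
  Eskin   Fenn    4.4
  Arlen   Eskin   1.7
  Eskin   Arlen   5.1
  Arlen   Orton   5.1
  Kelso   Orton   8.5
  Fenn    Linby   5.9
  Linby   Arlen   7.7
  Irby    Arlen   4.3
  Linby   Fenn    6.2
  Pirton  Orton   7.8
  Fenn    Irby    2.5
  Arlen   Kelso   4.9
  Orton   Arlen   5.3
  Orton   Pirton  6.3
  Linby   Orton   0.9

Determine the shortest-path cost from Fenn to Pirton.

$12.9

Shortest distances from Fenn:
Fenn: 0
Irby: 2.5  (via Fenn)
Eskin: 3.7  (via Fenn)
Linby: 5.9  (via Fenn)
Orton: 6.6  (via Eskin)
Arlen: 6.8  (via Irby)
Kelso: 11.7  (via Arlen)
Pirton: 12.9  (via Orton)
Shortest route: Fenn → Eskin → Orton → Pirton = $12.9.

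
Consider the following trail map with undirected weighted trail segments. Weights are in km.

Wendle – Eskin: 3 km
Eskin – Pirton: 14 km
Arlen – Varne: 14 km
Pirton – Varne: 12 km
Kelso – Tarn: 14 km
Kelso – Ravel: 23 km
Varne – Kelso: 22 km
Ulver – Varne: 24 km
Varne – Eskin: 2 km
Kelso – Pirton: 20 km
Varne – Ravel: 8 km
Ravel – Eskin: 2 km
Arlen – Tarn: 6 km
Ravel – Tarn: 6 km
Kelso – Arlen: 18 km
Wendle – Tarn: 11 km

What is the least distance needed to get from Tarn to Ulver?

Settle nodes by increasing distance from Tarn:
Tarn: 0
Ravel: 6  (via Tarn)
Arlen: 6  (via Tarn)
Eskin: 8  (via Ravel)
Varne: 10  (via Eskin)
Wendle: 11  (via Tarn)
Kelso: 14  (via Tarn)
Pirton: 22  (via Eskin)
Ulver: 34  (via Varne)
Shortest route: Tarn → Ravel → Eskin → Varne → Ulver = 34 km.

34 km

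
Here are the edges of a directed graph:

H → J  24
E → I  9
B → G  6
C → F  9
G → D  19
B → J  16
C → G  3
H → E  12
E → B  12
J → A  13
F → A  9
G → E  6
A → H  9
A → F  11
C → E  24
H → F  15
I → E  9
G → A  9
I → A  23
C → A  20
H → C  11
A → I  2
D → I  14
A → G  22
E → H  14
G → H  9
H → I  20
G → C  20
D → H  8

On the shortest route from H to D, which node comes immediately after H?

C

Candidate routes:
H–E–B–G–D: 12+12+6+19 = 49
H–F–A–G–D: 15+9+22+19 = 65
H–C–G–D: 11+3+19 = 33
H–I–E–B–G–D: 20+9+12+6+19 = 66
Cheapest is H–C–G–D at 33.
So from H the first move is to C.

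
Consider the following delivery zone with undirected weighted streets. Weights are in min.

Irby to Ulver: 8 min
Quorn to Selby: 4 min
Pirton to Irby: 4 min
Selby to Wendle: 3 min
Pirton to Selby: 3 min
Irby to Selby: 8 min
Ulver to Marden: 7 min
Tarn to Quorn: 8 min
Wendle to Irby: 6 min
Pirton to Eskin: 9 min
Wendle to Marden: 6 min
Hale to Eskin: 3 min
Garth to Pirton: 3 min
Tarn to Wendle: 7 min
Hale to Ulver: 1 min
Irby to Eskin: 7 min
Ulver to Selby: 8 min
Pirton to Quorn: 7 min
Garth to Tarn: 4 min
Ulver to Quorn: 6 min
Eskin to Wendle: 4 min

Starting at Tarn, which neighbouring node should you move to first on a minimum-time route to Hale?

Wendle

Candidate routes:
Tarn - Wendle - Eskin - Hale: 7+4+3 = 14
Tarn - Garth - Pirton - Eskin - Hale: 4+3+9+3 = 19
Tarn - Quorn - Ulver - Hale: 8+6+1 = 15
Cheapest is Tarn - Wendle - Eskin - Hale at 14 min.
So from Tarn the first move is to Wendle.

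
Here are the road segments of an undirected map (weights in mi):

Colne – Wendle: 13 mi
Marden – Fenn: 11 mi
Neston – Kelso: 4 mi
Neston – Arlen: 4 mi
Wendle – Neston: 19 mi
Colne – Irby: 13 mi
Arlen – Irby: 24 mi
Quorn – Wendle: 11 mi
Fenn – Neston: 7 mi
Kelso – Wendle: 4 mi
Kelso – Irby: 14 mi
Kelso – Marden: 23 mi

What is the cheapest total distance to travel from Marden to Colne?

Settle nodes by increasing distance from Marden:
Marden: 0
Fenn: 11  (via Marden)
Neston: 18  (via Fenn)
Kelso: 22  (via Neston)
Arlen: 22  (via Neston)
Wendle: 26  (via Kelso)
Irby: 36  (via Kelso)
Quorn: 37  (via Wendle)
Colne: 39  (via Wendle)
Shortest route: Marden–Fenn–Neston–Kelso–Wendle–Colne = 39 mi.

39 mi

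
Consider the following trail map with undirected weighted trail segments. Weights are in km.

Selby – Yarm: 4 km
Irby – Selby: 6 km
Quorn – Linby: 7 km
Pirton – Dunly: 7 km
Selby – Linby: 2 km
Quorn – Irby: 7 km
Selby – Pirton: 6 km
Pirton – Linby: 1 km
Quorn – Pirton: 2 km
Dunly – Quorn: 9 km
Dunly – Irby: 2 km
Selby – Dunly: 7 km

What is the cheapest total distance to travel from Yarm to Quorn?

Settle nodes by increasing distance from Yarm:
Yarm: 0
Selby: 4  (via Yarm)
Linby: 6  (via Selby)
Pirton: 7  (via Linby)
Quorn: 9  (via Pirton)
Shortest route: Yarm → Selby → Linby → Pirton → Quorn = 9 km.

9 km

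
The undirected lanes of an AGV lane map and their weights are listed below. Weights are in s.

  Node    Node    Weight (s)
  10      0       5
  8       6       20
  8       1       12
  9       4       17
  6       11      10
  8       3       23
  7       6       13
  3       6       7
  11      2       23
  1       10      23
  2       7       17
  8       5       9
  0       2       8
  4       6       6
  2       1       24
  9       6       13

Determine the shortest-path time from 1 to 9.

45 s

Running Dijkstra from 1:
1: 0
8: 12  (via 1)
5: 21  (via 8)
10: 23  (via 1)
2: 24  (via 1)
0: 28  (via 10)
6: 32  (via 8)
3: 35  (via 8)
4: 38  (via 6)
7: 41  (via 2)
11: 42  (via 6)
9: 45  (via 6)
Shortest route: 1 → 8 → 6 → 9 = 45 s.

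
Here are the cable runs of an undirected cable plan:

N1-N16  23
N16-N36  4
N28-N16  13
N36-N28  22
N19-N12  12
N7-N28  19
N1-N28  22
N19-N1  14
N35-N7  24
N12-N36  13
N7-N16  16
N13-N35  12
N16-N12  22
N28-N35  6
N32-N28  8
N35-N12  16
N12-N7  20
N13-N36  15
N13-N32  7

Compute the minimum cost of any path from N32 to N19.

42

Candidate routes:
N32 - N28 - N35 - N12 - N19: 8+6+16+12 = 42
N32 - N28 - N1 - N19: 8+22+14 = 44
N32 - N13 - N35 - N12 - N19: 7+12+16+12 = 47
Cheapest is N32 - N28 - N35 - N12 - N19 at 42.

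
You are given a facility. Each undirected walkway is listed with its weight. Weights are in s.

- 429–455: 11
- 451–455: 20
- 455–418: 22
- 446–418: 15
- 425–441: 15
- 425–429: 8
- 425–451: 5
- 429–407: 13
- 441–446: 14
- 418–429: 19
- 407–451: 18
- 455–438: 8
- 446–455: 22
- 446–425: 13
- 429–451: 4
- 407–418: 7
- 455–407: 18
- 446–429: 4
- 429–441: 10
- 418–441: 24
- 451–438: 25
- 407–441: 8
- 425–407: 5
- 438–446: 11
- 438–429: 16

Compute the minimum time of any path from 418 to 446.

Running Dijkstra from 418:
418: 0
407: 7  (via 418)
425: 12  (via 407)
446: 15  (via 418)
Shortest route: 418–446 = 15 s.

15 s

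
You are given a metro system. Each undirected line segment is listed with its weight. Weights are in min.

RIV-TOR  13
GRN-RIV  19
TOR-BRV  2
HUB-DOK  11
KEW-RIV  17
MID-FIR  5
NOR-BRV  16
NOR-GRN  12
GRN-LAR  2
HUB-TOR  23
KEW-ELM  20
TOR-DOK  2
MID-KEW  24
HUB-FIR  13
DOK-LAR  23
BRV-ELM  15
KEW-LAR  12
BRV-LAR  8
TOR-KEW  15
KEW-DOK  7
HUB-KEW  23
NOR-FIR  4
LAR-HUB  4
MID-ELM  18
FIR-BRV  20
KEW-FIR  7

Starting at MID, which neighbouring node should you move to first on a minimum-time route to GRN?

Enumerating some paths:
MID - FIR - HUB - LAR - GRN: 5+13+4+2 = 24
MID - FIR - KEW - LAR - GRN: 5+7+12+2 = 26
MID - FIR - NOR - GRN: 5+4+12 = 21
Cheapest is MID - FIR - NOR - GRN at 21 min.
So from MID the first move is to FIR.

FIR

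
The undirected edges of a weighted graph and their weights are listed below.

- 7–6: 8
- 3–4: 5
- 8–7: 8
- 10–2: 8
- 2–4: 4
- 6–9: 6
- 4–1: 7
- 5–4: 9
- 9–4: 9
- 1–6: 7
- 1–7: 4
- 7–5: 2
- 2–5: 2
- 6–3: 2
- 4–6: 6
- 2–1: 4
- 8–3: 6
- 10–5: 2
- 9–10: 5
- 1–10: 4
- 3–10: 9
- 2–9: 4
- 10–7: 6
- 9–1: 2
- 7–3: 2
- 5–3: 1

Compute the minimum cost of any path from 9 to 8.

Candidate routes:
9 - 1 - 7 - 3 - 8: 2+4+2+6 = 14
9 - 1 - 7 - 8: 2+4+8 = 14
9 - 2 - 5 - 3 - 8: 4+2+1+6 = 13
The minimum is 13 via 9 - 2 - 5 - 3 - 8.

13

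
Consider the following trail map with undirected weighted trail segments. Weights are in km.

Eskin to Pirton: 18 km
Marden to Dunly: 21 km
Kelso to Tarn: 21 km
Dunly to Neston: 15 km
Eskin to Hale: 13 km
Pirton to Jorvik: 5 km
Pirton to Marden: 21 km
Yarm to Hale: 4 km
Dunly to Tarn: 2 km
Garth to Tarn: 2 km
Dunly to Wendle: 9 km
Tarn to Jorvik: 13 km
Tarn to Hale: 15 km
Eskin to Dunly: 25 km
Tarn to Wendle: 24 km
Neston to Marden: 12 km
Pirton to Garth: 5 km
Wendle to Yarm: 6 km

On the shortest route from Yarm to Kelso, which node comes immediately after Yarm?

Wendle

Candidate routes:
Yarm → Wendle → Dunly → Tarn → Kelso: 6+9+2+21 = 38
Yarm → Hale → Tarn → Kelso: 4+15+21 = 40
Cheapest is Yarm → Wendle → Dunly → Tarn → Kelso at 38 km.
So from Yarm the first move is to Wendle.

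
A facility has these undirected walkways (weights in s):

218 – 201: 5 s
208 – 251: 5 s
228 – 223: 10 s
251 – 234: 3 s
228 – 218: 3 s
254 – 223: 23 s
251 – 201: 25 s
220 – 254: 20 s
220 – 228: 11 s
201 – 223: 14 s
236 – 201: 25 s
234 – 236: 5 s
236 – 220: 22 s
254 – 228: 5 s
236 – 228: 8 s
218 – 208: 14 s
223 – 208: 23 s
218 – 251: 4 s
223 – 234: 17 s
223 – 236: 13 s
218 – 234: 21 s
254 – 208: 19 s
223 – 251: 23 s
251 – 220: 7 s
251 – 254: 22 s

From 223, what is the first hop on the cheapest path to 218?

Candidate routes:
223 - 236 - 228 - 218: 13+8+3 = 24
223 - 234 - 251 - 218: 17+3+4 = 24
223 - 201 - 218: 14+5 = 19
223 - 228 - 218: 10+3 = 13
Cheapest is 223 - 228 - 218 at 13 s.
So from 223 the first move is to 228.

228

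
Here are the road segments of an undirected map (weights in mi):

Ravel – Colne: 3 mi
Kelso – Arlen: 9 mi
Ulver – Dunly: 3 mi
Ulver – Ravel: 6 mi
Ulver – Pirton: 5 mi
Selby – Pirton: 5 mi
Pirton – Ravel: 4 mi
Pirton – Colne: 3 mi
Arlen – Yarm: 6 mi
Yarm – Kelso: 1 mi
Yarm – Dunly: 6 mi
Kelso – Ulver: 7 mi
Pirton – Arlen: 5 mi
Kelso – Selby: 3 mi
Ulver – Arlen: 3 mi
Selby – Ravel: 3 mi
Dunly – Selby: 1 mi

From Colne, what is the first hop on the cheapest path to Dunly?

Enumerating some paths:
Colne → Pirton → Ulver → Dunly: 3+5+3 = 11
Colne → Pirton → Selby → Dunly: 3+5+1 = 9
Colne → Pirton → Ravel → Selby → Dunly: 3+4+3+1 = 11
Colne → Ravel → Selby → Dunly: 3+3+1 = 7
The minimum is 7 mi via Colne → Ravel → Selby → Dunly.
So from Colne the first move is to Ravel.

Ravel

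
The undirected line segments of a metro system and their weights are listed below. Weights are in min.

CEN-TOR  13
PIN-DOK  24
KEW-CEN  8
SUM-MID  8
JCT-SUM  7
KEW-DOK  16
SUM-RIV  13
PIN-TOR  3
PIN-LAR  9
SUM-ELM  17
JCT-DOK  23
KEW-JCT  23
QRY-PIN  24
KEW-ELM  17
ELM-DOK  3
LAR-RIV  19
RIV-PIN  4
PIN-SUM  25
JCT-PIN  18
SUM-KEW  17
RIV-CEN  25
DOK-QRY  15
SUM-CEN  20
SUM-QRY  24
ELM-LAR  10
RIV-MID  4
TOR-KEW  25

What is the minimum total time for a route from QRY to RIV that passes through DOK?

Shortest QRY→DOK: QRY–DOK = 15
Best DOK to RIV: DOK–ELM–LAR–PIN–RIV costing 26
Total via DOK: 15 + 26 = 41 min.

41 min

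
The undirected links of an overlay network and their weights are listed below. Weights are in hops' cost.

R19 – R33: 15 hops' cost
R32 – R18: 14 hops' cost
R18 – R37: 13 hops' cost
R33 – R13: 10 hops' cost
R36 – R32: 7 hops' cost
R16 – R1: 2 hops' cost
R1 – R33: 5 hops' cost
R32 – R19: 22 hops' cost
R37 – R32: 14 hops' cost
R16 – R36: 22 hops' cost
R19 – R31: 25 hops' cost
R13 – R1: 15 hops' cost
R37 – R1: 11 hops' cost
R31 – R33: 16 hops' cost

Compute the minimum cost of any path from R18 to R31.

Shortest distances from R18:
R18: 0
R37: 13  (via R18)
R32: 14  (via R18)
R36: 21  (via R32)
R1: 24  (via R37)
R16: 26  (via R1)
R33: 29  (via R1)
R19: 36  (via R32)
R13: 39  (via R1)
R31: 45  (via R33)
Shortest route: R18 → R37 → R1 → R33 → R31 = 45 hops' cost.

45 hops' cost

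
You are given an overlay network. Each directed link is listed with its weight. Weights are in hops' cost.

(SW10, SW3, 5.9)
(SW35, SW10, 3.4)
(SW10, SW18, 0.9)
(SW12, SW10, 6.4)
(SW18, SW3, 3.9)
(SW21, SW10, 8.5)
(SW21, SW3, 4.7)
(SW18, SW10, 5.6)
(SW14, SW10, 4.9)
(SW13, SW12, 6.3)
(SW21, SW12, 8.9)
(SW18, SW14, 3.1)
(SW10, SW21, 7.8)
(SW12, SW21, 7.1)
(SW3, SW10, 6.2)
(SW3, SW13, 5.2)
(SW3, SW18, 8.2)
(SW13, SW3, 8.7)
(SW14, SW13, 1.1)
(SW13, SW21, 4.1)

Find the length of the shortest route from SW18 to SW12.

Enumerating some paths:
SW18 - SW3 - SW13 - SW12: 3.9+5.2+6.3 = 15.4
SW18 - SW14 - SW13 - SW12: 3.1+1.1+6.3 = 10.5
SW18 - SW3 - SW13 - SW21 - SW12: 3.9+5.2+4.1+8.9 = 22.1
SW18 - SW14 - SW13 - SW21 - SW12: 3.1+1.1+4.1+8.9 = 17.2
Cheapest is SW18 - SW14 - SW13 - SW12 at 10.5 hops' cost.

10.5 hops' cost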